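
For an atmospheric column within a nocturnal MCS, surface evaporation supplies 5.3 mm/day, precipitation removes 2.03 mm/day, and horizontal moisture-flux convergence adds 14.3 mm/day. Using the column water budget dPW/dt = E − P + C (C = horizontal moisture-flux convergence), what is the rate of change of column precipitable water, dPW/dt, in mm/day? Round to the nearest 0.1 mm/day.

dPW/dt = E − P + C = 5.3 − 2.03 + (14.3) = 17.6 mm/day.

dPW/dt ≈ 17.6 mm/day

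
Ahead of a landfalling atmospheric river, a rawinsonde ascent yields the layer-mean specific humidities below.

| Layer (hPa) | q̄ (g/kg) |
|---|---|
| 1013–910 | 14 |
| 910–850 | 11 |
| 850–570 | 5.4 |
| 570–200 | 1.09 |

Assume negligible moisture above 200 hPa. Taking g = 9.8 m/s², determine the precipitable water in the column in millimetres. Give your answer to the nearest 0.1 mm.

PW ≈ 41.0 mm

Precipitable water is the column-integrated vapour mass per unit area: PW = (1/g) Σ q̄ Δp, with q in kg/kg and Δp in Pa (1 kg/m² of water = 1 mm).
Layer 1013–910 hPa: Δp = 103 hPa = 10300 Pa, q̄ = 0.014 kg/kg → 0.014 × 10300 / 9.8 = 14.71 mm
Layer 910–850 hPa: Δp = 60 hPa = 6000 Pa, q̄ = 0.011 kg/kg → 0.011 × 6000 / 9.8 = 6.73 mm
Layer 850–570 hPa: Δp = 280 hPa = 28000 Pa, q̄ = 0.0054 kg/kg → 0.0054 × 28000 / 9.8 = 15.43 mm
Layer 570–200 hPa: Δp = 370 hPa = 37000 Pa, q̄ = 0.00109 kg/kg → 0.00109 × 37000 / 9.8 = 4.12 mm
PW = 14.71 + 6.73 + 15.43 + 4.12 = 40.99 ≈ 41.0 mm.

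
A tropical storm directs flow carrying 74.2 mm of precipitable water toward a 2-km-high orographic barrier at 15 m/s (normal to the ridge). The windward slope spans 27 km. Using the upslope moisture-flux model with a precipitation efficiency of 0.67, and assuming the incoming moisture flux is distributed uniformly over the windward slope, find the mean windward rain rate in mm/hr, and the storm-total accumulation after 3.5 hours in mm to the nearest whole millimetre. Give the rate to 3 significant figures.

R ≈ 99.4 mm/hr; total ≈ 348 mm

Incoming column moisture flux per unit ridge length: F = V × PW = 15 × 74.2 = 1113 mm·m/s.
Spread over the 27 km slope with efficiency ε = 0.67: R = ε·F/W = 0.67 × 1113 / 27000 m = 2.762e-02 mm/s.
R = 2.762e-02 × 3600 = 99.4 mm/hr.
Over 3.5 h: total = 99.4 × 3.5 = 347.9 ≈ 348 mm.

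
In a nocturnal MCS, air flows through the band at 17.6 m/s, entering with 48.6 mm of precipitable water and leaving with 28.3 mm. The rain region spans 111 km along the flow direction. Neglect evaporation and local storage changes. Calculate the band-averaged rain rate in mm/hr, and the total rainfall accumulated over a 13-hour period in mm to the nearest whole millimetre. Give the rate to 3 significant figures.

Column moisture flux per unit crosswind length is F = V × PW.
Inflow: F_in = 17.6 × 48.6 = 855.36 mm·m/s
Outflow: F_out = 17.6 × 28.3 = 498.08 mm·m/s
Steady-state rate R = (F_in − F_out)/L = (855.36 − 498.08) / 111000 m = 3.219e-03 mm/s.
R = 3.219e-03 × 3600 = 11.6 mm/hr.
Over 13 h: total = 11.6 × 13 = 150.8 ≈ 151 mm.

R ≈ 11.6 mm/hr; total ≈ 151 mm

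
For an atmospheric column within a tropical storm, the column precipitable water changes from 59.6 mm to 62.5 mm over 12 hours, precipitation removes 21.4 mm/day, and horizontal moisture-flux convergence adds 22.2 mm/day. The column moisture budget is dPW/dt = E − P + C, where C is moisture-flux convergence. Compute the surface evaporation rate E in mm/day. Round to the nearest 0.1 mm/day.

dPW/dt = (62.5 − 59.6) mm / (12/24 day) = +5.800 mm/day.
E = dPW/dt + P − C = (+5.800) + 21.4 − (22.2) = 5.0 mm/day.

E ≈ 5.0 mm/day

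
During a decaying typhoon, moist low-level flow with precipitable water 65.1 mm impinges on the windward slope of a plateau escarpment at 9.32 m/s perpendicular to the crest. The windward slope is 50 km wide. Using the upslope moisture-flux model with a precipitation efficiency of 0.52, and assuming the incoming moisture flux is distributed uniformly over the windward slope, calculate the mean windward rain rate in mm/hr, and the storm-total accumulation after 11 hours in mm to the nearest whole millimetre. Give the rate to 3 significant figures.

R ≈ 22.7 mm/hr; total ≈ 250 mm

Incoming column moisture flux per unit ridge length: F = V × PW = 9.32 × 65.1 = 606.732 mm·m/s.
Spread over the 50 km slope with efficiency ε = 0.52: R = ε·F/W = 0.52 × 606.732 / 50000 m = 6.310e-03 mm/s.
R = 6.310e-03 × 3600 = 22.7 mm/hr.
Over 11 h: total = 22.7 × 11 = 249.7 ≈ 250 mm.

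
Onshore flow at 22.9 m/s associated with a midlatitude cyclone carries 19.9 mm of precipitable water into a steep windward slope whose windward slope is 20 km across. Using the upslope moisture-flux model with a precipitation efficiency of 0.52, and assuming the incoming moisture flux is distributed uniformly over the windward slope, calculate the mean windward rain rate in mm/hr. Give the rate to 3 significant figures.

Incoming column moisture flux per unit ridge length: F = V × PW = 22.9 × 19.9 = 455.71 mm·m/s.
Spread over the 20 km slope with efficiency ε = 0.52: R = ε·F/W = 0.52 × 455.71 / 20000 m = 1.185e-02 mm/s.
R = 1.185e-02 × 3600 = 42.7 mm/hr.

R ≈ 42.7 mm/hr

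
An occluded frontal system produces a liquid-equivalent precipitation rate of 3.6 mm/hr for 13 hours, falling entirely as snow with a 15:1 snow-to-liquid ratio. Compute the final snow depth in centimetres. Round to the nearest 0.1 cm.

Liquid-equivalent depth = 3.6 × 13 = 46.8 mm.
Snow depth = 46.8 mm × 15 = 702 mm = 70.2 cm.

snow depth ≈ 70.2 cm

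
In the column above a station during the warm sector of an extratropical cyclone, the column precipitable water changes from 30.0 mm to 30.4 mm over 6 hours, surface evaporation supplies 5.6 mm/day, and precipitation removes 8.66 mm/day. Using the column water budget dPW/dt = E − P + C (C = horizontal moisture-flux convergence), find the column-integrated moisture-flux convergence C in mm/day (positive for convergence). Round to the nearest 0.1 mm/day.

C ≈ 4.7 mm/day

dPW/dt = (30.4 − 30.0) mm / (6/24 day) = +1.600 mm/day.
C = dPW/dt − E + P = (+1.600) − 5.6 + 8.66 = 4.7 mm/day.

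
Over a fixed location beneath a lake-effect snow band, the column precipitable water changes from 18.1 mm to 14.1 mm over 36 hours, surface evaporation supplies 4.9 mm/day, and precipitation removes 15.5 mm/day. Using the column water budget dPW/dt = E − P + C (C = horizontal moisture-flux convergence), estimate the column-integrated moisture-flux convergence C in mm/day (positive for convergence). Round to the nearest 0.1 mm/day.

dPW/dt = (14.1 − 18.1) mm / (36/24 day) = -2.667 mm/day.
C = dPW/dt − E + P = (-2.667) − 4.9 + 15.5 = 7.9 mm/day.

C ≈ 7.9 mm/day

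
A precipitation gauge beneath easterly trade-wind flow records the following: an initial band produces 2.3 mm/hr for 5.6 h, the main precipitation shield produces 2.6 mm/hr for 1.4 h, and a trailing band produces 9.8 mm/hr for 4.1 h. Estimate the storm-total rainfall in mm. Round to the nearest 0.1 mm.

Total = Σ Rᵢ Δtᵢ = 2.3 × 5.6 + 2.6 × 1.4 + 9.8 × 4.1
      = 12.88 + 3.64 + 40.18 = 56.7 mm.

total ≈ 56.7 mm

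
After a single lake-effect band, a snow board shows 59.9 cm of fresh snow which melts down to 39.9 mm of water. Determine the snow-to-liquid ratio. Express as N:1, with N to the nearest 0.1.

Ratio = snow depth / SWE = 599 mm / 39.9 mm = 15.0, i.e. 15.0:1.

ratio ≈ 15.0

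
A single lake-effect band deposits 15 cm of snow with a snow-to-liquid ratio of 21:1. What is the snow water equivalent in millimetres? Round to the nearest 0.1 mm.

SWE ≈ 7.1 mm

SWE = snow depth / ratio = 15 cm / 21 = 0.714 cm = 7.1 mm.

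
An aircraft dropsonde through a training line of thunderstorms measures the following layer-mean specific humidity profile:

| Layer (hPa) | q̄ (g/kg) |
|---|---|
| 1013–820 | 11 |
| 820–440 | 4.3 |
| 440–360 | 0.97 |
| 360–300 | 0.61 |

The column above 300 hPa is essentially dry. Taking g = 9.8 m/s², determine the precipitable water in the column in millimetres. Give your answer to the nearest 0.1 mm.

PW ≈ 39.5 mm

Precipitable water is the column-integrated vapour mass per unit area: PW = (1/g) Σ q̄ Δp, with q in kg/kg and Δp in Pa (1 kg/m² of water = 1 mm).
Layer 1013–820 hPa: Δp = 193 hPa = 19300 Pa, q̄ = 0.011 kg/kg → 0.011 × 19300 / 9.8 = 21.66 mm
Layer 820–440 hPa: Δp = 380 hPa = 38000 Pa, q̄ = 0.0043 kg/kg → 0.0043 × 38000 / 9.8 = 16.67 mm
Layer 440–360 hPa: Δp = 80 hPa = 8000 Pa, q̄ = 0.00097 kg/kg → 0.00097 × 8000 / 9.8 = 0.79 mm
Layer 360–300 hPa: Δp = 60 hPa = 6000 Pa, q̄ = 0.00061 kg/kg → 0.00061 × 6000 / 9.8 = 0.37 mm
PW = 21.66 + 16.67 + 0.79 + 0.37 = 39.49 ≈ 39.5 mm.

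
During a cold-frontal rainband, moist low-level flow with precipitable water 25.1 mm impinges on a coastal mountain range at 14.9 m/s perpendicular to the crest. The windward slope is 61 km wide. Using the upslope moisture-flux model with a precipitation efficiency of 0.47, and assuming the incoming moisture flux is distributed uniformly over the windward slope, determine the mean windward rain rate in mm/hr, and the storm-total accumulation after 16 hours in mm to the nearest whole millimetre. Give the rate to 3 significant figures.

R ≈ 10.4 mm/hr; total ≈ 166 mm

Incoming column moisture flux per unit ridge length: F = V × PW = 14.9 × 25.1 = 373.99 mm·m/s.
Spread over the 61 km slope with efficiency ε = 0.47: R = ε·F/W = 0.47 × 373.99 / 61000 m = 2.882e-03 mm/s.
R = 2.882e-03 × 3600 = 10.4 mm/hr.
Over 16 h: total = 10.4 × 16 = 166.4 ≈ 166 mm.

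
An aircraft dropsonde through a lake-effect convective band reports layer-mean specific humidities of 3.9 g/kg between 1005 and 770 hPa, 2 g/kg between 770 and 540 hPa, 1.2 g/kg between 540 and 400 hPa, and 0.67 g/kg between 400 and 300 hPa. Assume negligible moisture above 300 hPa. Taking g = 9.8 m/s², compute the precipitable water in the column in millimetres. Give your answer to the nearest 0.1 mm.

PW ≈ 16.4 mm

Precipitable water is the column-integrated vapour mass per unit area: PW = (1/g) Σ q̄ Δp, with q in kg/kg and Δp in Pa (1 kg/m² of water = 1 mm).
Layer 1005–770 hPa: Δp = 235 hPa = 23500 Pa, q̄ = 0.0039 kg/kg → 0.0039 × 23500 / 9.8 = 9.35 mm
Layer 770–540 hPa: Δp = 230 hPa = 23000 Pa, q̄ = 0.002 kg/kg → 0.002 × 23000 / 9.8 = 4.69 mm
Layer 540–400 hPa: Δp = 140 hPa = 14000 Pa, q̄ = 0.0012 kg/kg → 0.0012 × 14000 / 9.8 = 1.71 mm
Layer 400–300 hPa: Δp = 100 hPa = 10000 Pa, q̄ = 0.00067 kg/kg → 0.00067 × 10000 / 9.8 = 0.68 mm
PW = 9.35 + 4.69 + 1.71 + 0.68 = 16.43 ≈ 16.4 mm.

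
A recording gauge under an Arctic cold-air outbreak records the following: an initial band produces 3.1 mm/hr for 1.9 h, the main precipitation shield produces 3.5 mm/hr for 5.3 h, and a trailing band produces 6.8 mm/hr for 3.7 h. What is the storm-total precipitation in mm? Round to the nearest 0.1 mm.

total ≈ 49.6 mm

Total = Σ Rᵢ Δtᵢ = 3.1 × 1.9 + 3.5 × 5.3 + 6.8 × 3.7
      = 5.89 + 18.55 + 25.16 = 49.6 mm.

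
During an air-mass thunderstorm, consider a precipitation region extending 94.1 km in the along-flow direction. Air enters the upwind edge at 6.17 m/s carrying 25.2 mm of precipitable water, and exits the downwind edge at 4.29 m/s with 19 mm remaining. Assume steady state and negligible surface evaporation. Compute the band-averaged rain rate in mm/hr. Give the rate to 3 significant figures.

Column moisture flux per unit crosswind length is F = V × PW.
Inflow: F_in = 6.17 × 25.2 = 155.484 mm·m/s
Outflow: F_out = 4.29 × 19 = 81.51 mm·m/s
Steady-state rate R = (F_in − F_out)/L = (155.484 − 81.51) / 94100 m = 7.861e-04 mm/s.
R = 7.861e-04 × 3600 = 2.83 mm/hr.

R ≈ 2.83 mm/hr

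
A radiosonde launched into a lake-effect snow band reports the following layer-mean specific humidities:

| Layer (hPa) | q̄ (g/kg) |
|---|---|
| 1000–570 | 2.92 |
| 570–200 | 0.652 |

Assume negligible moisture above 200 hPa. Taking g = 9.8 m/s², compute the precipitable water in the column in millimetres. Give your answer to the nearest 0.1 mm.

PW ≈ 15.3 mm

Precipitable water is the column-integrated vapour mass per unit area: PW = (1/g) Σ q̄ Δp, with q in kg/kg and Δp in Pa (1 kg/m² of water = 1 mm).
Layer 1000–570 hPa: Δp = 430 hPa = 43000 Pa, q̄ = 0.00292 kg/kg → 0.00292 × 43000 / 9.8 = 12.81 mm
Layer 570–200 hPa: Δp = 370 hPa = 37000 Pa, q̄ = 0.000652 kg/kg → 0.000652 × 37000 / 9.8 = 2.46 mm
PW = 12.81 + 2.46 = 15.27 ≈ 15.3 mm.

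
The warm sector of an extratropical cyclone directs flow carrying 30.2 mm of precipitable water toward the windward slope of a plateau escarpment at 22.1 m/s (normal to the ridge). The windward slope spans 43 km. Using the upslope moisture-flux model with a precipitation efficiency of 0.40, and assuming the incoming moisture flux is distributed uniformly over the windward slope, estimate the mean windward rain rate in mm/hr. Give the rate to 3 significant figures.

Incoming column moisture flux per unit ridge length: F = V × PW = 22.1 × 30.2 = 667.42 mm·m/s.
Spread over the 43 km slope with efficiency ε = 0.40: R = ε·F/W = 0.40 × 667.42 / 43000 m = 6.209e-03 mm/s.
R = 6.209e-03 × 3600 = 22.4 mm/hr.

R ≈ 22.4 mm/hr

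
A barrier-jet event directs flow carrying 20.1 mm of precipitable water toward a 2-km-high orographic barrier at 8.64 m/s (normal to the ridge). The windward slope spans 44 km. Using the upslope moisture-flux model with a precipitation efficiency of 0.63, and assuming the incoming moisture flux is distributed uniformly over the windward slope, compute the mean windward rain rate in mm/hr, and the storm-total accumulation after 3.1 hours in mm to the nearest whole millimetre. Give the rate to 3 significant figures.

R ≈ 8.95 mm/hr; total ≈ 28 mm

Incoming column moisture flux per unit ridge length: F = V × PW = 8.64 × 20.1 = 173.664 mm·m/s.
Spread over the 44 km slope with efficiency ε = 0.63: R = ε·F/W = 0.63 × 173.664 / 44000 m = 2.487e-03 mm/s.
R = 2.487e-03 × 3600 = 8.95 mm/hr.
Over 3.1 h: total = 8.95 × 3.1 = 27.745 ≈ 28 mm.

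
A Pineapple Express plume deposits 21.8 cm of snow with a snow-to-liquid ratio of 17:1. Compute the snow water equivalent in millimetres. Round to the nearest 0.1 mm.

SWE ≈ 12.8 mm

SWE = snow depth / ratio = 21.8 cm / 17 = 1.282 cm = 12.8 mm.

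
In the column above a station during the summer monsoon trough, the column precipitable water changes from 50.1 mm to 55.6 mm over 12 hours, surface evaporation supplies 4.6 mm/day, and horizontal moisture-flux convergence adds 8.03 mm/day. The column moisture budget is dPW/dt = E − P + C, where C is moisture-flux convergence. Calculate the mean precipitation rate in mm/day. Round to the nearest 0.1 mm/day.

dPW/dt = (55.6 − 50.1) mm / (12/24 day) = +11.000 mm/day.
P = E + C − dPW/dt = 4.6 + (8.03) − (+11.000) = 1.6 mm/day.

P ≈ 1.6 mm/day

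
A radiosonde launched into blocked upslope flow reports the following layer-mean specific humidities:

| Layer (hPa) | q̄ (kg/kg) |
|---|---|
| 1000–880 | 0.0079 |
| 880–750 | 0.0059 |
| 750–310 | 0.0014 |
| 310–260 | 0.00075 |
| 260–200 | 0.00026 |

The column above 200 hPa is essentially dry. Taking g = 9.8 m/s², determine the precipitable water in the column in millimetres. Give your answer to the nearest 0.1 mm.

PW ≈ 24.3 mm

Precipitable water is the column-integrated vapour mass per unit area: PW = (1/g) Σ q̄ Δp, with q in kg/kg and Δp in Pa (1 kg/m² of water = 1 mm).
Layer 1000–880 hPa: Δp = 120 hPa = 12000 Pa, q̄ = 0.0079 kg/kg → 0.0079 × 12000 / 9.8 = 9.67 mm
Layer 880–750 hPa: Δp = 130 hPa = 13000 Pa, q̄ = 0.0059 kg/kg → 0.0059 × 13000 / 9.8 = 7.83 mm
Layer 750–310 hPa: Δp = 440 hPa = 44000 Pa, q̄ = 0.0014 kg/kg → 0.0014 × 44000 / 9.8 = 6.29 mm
Layer 310–260 hPa: Δp = 50 hPa = 5000 Pa, q̄ = 0.00075 kg/kg → 0.00075 × 5000 / 9.8 = 0.38 mm
Layer 260–200 hPa: Δp = 60 hPa = 6000 Pa, q̄ = 0.00026 kg/kg → 0.00026 × 6000 / 9.8 = 0.16 mm
PW = 9.67 + 7.83 + 6.29 + 0.38 + 0.16 = 24.33 ≈ 24.3 mm.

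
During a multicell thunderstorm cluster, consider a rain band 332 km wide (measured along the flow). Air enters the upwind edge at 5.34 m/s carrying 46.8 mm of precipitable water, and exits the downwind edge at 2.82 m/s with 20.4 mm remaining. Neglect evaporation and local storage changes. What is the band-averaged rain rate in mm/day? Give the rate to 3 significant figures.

Column moisture flux per unit crosswind length is F = V × PW.
Inflow: F_in = 5.34 × 46.8 = 249.912 mm·m/s
Outflow: F_out = 2.82 × 20.4 = 57.528 mm·m/s
Steady-state rate R = (F_in − F_out)/L = (249.912 − 57.528) / 332000 m = 5.795e-04 mm/s.
R = 5.795e-04 × 3600 × 24 = 50.1 mm/day.

R ≈ 50.1 mm/day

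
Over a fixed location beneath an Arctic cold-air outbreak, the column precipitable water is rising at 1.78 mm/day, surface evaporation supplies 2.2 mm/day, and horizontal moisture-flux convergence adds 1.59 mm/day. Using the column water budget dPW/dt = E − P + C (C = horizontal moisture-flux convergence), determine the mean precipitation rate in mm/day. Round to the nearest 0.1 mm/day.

P ≈ 2.0 mm/day

dPW/dt = +1.78 mm/day.
P = E + C − dPW/dt = 2.2 + (1.59) − (+1.78) = 2.0 mm/day.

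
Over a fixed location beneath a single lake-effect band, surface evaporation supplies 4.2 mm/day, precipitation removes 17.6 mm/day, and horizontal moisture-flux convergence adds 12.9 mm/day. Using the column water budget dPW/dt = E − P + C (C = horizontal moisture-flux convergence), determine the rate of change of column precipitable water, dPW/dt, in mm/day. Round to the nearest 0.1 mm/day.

dPW/dt ≈ -0.5 mm/day

dPW/dt = E − P + C = 4.2 − 17.6 + (12.9) = -0.5 mm/day.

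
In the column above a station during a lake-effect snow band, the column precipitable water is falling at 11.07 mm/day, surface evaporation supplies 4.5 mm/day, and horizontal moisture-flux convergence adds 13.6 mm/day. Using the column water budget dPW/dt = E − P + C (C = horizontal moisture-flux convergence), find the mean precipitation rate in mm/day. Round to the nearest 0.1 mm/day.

P ≈ 29.2 mm/day

dPW/dt = -11.07 mm/day.
P = E + C − dPW/dt = 4.5 + (13.6) − (-11.07) = 29.2 mm/day.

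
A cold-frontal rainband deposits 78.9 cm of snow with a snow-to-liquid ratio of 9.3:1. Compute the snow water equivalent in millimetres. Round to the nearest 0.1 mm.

SWE ≈ 84.8 mm

SWE = snow depth / ratio = 78.9 cm / 9.3 = 8.484 cm = 84.8 mm.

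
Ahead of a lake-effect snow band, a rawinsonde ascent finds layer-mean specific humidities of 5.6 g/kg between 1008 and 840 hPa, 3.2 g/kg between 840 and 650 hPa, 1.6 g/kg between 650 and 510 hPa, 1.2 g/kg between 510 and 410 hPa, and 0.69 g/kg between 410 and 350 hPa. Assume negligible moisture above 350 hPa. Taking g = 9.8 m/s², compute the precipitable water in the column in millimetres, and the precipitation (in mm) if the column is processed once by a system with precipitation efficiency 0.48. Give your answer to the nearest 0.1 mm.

PW ≈ 19.7 mm; precipitation ≈ 9.5 mm

Precipitable water is the column-integrated vapour mass per unit area: PW = (1/g) Σ q̄ Δp, with q in kg/kg and Δp in Pa (1 kg/m² of water = 1 mm).
Layer 1008–840 hPa: Δp = 168 hPa = 16800 Pa, q̄ = 0.0056 kg/kg → 0.0056 × 16800 / 9.8 = 9.60 mm
Layer 840–650 hPa: Δp = 190 hPa = 19000 Pa, q̄ = 0.0032 kg/kg → 0.0032 × 19000 / 9.8 = 6.20 mm
Layer 650–510 hPa: Δp = 140 hPa = 14000 Pa, q̄ = 0.0016 kg/kg → 0.0016 × 14000 / 9.8 = 2.29 mm
Layer 510–410 hPa: Δp = 100 hPa = 10000 Pa, q̄ = 0.0012 kg/kg → 0.0012 × 10000 / 9.8 = 1.22 mm
Layer 410–350 hPa: Δp = 60 hPa = 6000 Pa, q̄ = 0.00069 kg/kg → 0.00069 × 6000 / 9.8 = 0.42 mm
PW = 9.60 + 6.20 + 2.29 + 1.22 + 0.42 = 19.73 ≈ 19.7 mm.
Precipitation = ε × PW = 0.48 × 19.7 = 9.5 mm.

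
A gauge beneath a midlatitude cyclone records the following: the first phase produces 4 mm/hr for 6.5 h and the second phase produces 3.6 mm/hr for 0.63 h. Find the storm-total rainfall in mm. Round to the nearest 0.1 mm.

total ≈ 28.3 mm

Total = Σ Rᵢ Δtᵢ = 4 × 6.5 + 3.6 × 0.63
      = 26 + 2.268 = 28.3 mm.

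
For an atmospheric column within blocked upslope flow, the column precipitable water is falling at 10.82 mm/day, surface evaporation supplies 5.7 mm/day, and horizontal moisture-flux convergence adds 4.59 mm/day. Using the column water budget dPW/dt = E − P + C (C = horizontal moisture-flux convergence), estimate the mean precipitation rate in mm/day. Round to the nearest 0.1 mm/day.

P ≈ 21.1 mm/day

dPW/dt = -10.82 mm/day.
P = E + C − dPW/dt = 5.7 + (4.59) − (-10.82) = 21.1 mm/day.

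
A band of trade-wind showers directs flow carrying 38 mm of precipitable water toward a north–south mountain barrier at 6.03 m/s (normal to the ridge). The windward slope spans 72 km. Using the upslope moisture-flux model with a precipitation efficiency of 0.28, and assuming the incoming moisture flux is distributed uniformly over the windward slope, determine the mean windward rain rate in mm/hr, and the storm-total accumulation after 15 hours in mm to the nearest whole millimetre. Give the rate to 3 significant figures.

Incoming column moisture flux per unit ridge length: F = V × PW = 6.03 × 38 = 229.14 mm·m/s.
Spread over the 72 km slope with efficiency ε = 0.28: R = ε·F/W = 0.28 × 229.14 / 72000 m = 8.911e-04 mm/s.
R = 8.911e-04 × 3600 = 3.21 mm/hr.
Over 15 h: total = 3.21 × 15 = 48.15 ≈ 48 mm.

R ≈ 3.21 mm/hr; total ≈ 48 mm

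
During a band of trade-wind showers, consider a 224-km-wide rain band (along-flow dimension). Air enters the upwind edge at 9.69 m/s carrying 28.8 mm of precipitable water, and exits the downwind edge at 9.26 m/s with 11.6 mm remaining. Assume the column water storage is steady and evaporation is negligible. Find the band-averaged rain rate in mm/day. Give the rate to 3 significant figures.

R ≈ 66.2 mm/day

Column moisture flux per unit crosswind length is F = V × PW.
Inflow: F_in = 9.69 × 28.8 = 279.072 mm·m/s
Outflow: F_out = 9.26 × 11.6 = 107.416 mm·m/s
Steady-state rate R = (F_in − F_out)/L = (279.072 − 107.416) / 224000 m = 7.663e-04 mm/s.
R = 7.663e-04 × 3600 × 24 = 66.2 mm/day.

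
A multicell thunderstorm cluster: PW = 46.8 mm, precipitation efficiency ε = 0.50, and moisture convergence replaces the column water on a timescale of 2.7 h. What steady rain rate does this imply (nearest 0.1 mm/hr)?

Each overturning extracts ε × PW = 0.50 × 46.8 = 23.4 mm.
Rate = ε·PW / τ = 23.4 / 2.7 h = 8.7 mm/hr.

R ≈ 8.7 mm/hr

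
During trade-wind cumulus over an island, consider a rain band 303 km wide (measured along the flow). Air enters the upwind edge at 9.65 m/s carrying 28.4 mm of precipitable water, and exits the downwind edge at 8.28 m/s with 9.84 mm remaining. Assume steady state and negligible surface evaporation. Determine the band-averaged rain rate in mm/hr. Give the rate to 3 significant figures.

R ≈ 2.29 mm/hr

Column moisture flux per unit crosswind length is F = V × PW.
Inflow: F_in = 9.65 × 28.4 = 274.06 mm·m/s
Outflow: F_out = 8.28 × 9.84 = 81.4752 mm·m/s
Steady-state rate R = (F_in − F_out)/L = (274.06 − 81.4752) / 303000 m = 6.356e-04 mm/s.
R = 6.356e-04 × 3600 = 2.29 mm/hr.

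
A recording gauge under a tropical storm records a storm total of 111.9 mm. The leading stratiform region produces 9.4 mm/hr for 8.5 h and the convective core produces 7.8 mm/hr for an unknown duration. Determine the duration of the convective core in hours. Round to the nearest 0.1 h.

Known phases: 9.4 × 8.5 = 79.9 mm.
Remaining depth = 111.9 − 79.9 = 32 mm.
Duration = 32 / 7.8 = 4.1 h.

duration ≈ 4.1 h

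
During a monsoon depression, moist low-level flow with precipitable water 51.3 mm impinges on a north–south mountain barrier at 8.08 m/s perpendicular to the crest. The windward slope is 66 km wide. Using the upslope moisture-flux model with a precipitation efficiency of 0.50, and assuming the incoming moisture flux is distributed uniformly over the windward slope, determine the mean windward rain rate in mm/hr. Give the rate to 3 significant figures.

Incoming column moisture flux per unit ridge length: F = V × PW = 8.08 × 51.3 = 414.504 mm·m/s.
Spread over the 66 km slope with efficiency ε = 0.50: R = ε·F/W = 0.50 × 414.504 / 66000 m = 3.140e-03 mm/s.
R = 3.140e-03 × 3600 = 11.3 mm/hr.

R ≈ 11.3 mm/hr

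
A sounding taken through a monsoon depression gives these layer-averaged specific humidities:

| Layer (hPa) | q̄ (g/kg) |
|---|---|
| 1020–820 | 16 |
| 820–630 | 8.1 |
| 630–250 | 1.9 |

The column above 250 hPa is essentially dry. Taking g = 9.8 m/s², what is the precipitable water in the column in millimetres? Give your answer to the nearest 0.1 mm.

PW ≈ 55.7 mm

Precipitable water is the column-integrated vapour mass per unit area: PW = (1/g) Σ q̄ Δp, with q in kg/kg and Δp in Pa (1 kg/m² of water = 1 mm).
Layer 1020–820 hPa: Δp = 200 hPa = 20000 Pa, q̄ = 0.016 kg/kg → 0.016 × 20000 / 9.8 = 32.65 mm
Layer 820–630 hPa: Δp = 190 hPa = 19000 Pa, q̄ = 0.0081 kg/kg → 0.0081 × 19000 / 9.8 = 15.70 mm
Layer 630–250 hPa: Δp = 380 hPa = 38000 Pa, q̄ = 0.0019 kg/kg → 0.0019 × 38000 / 9.8 = 7.37 mm
PW = 32.65 + 15.70 + 7.37 = 55.72 ≈ 55.7 mm.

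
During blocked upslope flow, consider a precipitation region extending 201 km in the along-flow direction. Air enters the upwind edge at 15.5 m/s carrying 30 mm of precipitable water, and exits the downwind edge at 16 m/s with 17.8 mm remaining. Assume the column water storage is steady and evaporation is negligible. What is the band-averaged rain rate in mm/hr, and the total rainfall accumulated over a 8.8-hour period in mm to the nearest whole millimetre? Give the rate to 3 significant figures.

R ≈ 3.23 mm/hr; total ≈ 28 mm

Column moisture flux per unit crosswind length is F = V × PW.
Inflow: F_in = 15.5 × 30 = 465 mm·m/s
Outflow: F_out = 16 × 17.8 = 284.8 mm·m/s
Steady-state rate R = (F_in − F_out)/L = (465 − 284.8) / 201000 m = 8.965e-04 mm/s.
R = 8.965e-04 × 3600 = 3.23 mm/hr.
Over 8.8 h: total = 3.23 × 8.8 = 28.424 ≈ 28 mm.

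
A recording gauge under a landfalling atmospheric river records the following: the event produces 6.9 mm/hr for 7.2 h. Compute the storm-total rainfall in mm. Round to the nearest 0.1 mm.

Total = Σ Rᵢ Δtᵢ = 6.9 × 7.2
      = 49.68 = 49.7 mm.

total ≈ 49.7 mm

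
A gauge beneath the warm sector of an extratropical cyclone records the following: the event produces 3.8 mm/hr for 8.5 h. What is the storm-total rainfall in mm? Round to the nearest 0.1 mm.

total ≈ 32.3 mm

Total = Σ Rᵢ Δtᵢ = 3.8 × 8.5
      = 32.3 = 32.3 mm.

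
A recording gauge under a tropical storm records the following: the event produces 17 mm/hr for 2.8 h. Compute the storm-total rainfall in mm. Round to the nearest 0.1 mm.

total ≈ 47.6 mm

Total = Σ Rᵢ Δtᵢ = 17 × 2.8
      = 47.6 = 47.6 mm.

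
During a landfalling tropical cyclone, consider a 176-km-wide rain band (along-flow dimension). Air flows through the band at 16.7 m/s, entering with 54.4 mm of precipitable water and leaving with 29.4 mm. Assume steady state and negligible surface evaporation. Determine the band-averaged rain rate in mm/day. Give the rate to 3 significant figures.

R ≈ 205 mm/day

Column moisture flux per unit crosswind length is F = V × PW.
Inflow: F_in = 16.7 × 54.4 = 908.48 mm·m/s
Outflow: F_out = 16.7 × 29.4 = 490.98 mm·m/s
Steady-state rate R = (F_in − F_out)/L = (908.48 − 490.98) / 176000 m = 2.372e-03 mm/s.
R = 2.372e-03 × 3600 × 24 = 205 mm/day.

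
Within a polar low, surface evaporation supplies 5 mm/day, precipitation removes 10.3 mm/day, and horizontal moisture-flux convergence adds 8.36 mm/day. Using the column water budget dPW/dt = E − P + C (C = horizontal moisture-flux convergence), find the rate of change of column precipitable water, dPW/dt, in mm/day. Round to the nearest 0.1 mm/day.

dPW/dt = E − P + C = 5 − 10.3 + (8.36) = 3.1 mm/day.

dPW/dt ≈ 3.1 mm/day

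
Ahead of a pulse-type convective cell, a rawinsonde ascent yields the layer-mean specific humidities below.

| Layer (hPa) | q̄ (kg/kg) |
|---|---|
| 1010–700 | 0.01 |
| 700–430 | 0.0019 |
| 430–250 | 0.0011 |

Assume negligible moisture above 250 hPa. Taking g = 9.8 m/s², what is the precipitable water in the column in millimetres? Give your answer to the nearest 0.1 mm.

PW ≈ 38.9 mm

Precipitable water is the column-integrated vapour mass per unit area: PW = (1/g) Σ q̄ Δp, with q in kg/kg and Δp in Pa (1 kg/m² of water = 1 mm).
Layer 1010–700 hPa: Δp = 310 hPa = 31000 Pa, q̄ = 0.01 kg/kg → 0.01 × 31000 / 9.8 = 31.63 mm
Layer 700–430 hPa: Δp = 270 hPa = 27000 Pa, q̄ = 0.0019 kg/kg → 0.0019 × 27000 / 9.8 = 5.23 mm
Layer 430–250 hPa: Δp = 180 hPa = 18000 Pa, q̄ = 0.0011 kg/kg → 0.0011 × 18000 / 9.8 = 2.02 mm
PW = 31.63 + 5.23 + 2.02 = 38.88 ≈ 38.9 mm.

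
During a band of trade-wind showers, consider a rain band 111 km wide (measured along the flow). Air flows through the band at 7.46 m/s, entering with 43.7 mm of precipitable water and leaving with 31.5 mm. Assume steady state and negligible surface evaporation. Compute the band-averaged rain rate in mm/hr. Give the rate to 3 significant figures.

R ≈ 2.95 mm/hr

Column moisture flux per unit crosswind length is F = V × PW.
Inflow: F_in = 7.46 × 43.7 = 326.002 mm·m/s
Outflow: F_out = 7.46 × 31.5 = 234.99 mm·m/s
Steady-state rate R = (F_in − F_out)/L = (326.002 − 234.99) / 111000 m = 8.199e-04 mm/s.
R = 8.199e-04 × 3600 = 2.95 mm/hr.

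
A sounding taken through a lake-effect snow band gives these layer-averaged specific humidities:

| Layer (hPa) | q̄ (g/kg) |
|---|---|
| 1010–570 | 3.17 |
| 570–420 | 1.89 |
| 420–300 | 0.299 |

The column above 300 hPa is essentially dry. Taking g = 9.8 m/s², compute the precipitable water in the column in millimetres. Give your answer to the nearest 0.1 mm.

PW ≈ 17.5 mm

Precipitable water is the column-integrated vapour mass per unit area: PW = (1/g) Σ q̄ Δp, with q in kg/kg and Δp in Pa (1 kg/m² of water = 1 mm).
Layer 1010–570 hPa: Δp = 440 hPa = 44000 Pa, q̄ = 0.00317 kg/kg → 0.00317 × 44000 / 9.8 = 14.23 mm
Layer 570–420 hPa: Δp = 150 hPa = 15000 Pa, q̄ = 0.00189 kg/kg → 0.00189 × 15000 / 9.8 = 2.89 mm
Layer 420–300 hPa: Δp = 120 hPa = 12000 Pa, q̄ = 0.000299 kg/kg → 0.000299 × 12000 / 9.8 = 0.37 mm
PW = 14.23 + 2.89 + 0.37 = 17.49 ≈ 17.5 mm.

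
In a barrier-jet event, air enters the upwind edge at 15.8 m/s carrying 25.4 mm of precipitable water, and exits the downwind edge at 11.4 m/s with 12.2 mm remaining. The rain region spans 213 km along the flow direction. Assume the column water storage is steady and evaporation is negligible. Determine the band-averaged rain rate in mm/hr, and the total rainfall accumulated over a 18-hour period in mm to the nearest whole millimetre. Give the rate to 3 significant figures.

Column moisture flux per unit crosswind length is F = V × PW.
Inflow: F_in = 15.8 × 25.4 = 401.32 mm·m/s
Outflow: F_out = 11.4 × 12.2 = 139.08 mm·m/s
Steady-state rate R = (F_in − F_out)/L = (401.32 − 139.08) / 213000 m = 1.231e-03 mm/s.
R = 1.231e-03 × 3600 = 4.43 mm/hr.
Over 18 h: total = 4.43 × 18 = 79.74 ≈ 80 mm.

R ≈ 4.43 mm/hr; total ≈ 80 mm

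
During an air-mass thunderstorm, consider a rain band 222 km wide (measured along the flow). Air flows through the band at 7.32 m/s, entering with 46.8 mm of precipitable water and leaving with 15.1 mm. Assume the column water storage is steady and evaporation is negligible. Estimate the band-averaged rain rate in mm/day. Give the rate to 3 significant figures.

R ≈ 90.3 mm/day

Column moisture flux per unit crosswind length is F = V × PW.
Inflow: F_in = 7.32 × 46.8 = 342.576 mm·m/s
Outflow: F_out = 7.32 × 15.1 = 110.532 mm·m/s
Steady-state rate R = (F_in − F_out)/L = (342.576 − 110.532) / 222000 m = 1.045e-03 mm/s.
R = 1.045e-03 × 3600 × 24 = 90.3 mm/day.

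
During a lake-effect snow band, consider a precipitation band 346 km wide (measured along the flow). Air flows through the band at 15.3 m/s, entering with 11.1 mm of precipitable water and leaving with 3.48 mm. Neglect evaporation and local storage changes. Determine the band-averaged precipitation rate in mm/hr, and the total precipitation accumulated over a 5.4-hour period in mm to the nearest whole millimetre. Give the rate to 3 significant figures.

Column moisture flux per unit crosswind length is F = V × PW.
Inflow: F_in = 15.3 × 11.1 = 169.83 mm·m/s
Outflow: F_out = 15.3 × 3.48 = 53.244 mm·m/s
Steady-state rate R = (F_in − F_out)/L = (169.83 − 53.244) / 346000 m = 3.370e-04 mm/s.
R = 3.370e-04 × 3600 = 1.21 mm/hr.
Over 5.4 h: total = 1.21 × 5.4 = 6.534 ≈ 7 mm.

R ≈ 1.21 mm/hr; total ≈ 7 mm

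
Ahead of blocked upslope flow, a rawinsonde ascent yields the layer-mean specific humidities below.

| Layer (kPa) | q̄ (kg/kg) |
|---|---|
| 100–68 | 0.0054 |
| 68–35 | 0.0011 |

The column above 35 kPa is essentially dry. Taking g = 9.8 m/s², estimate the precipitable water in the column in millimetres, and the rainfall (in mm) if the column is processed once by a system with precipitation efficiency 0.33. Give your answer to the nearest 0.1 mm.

Precipitable water is the column-integrated vapour mass per unit area: PW = (1/g) Σ q̄ Δp, with q in kg/kg and Δp in Pa (1 kg/m² of water = 1 mm).
Layer 100–68 kPa: Δp = 320 hPa = 32000 Pa, q̄ = 0.0054 kg/kg → 0.0054 × 32000 / 9.8 = 17.63 mm
Layer 68–35 kPa: Δp = 330 hPa = 33000 Pa, q̄ = 0.0011 kg/kg → 0.0011 × 33000 / 9.8 = 3.70 mm
PW = 17.63 + 3.70 = 21.33 ≈ 21.3 mm.
Rainfall = ε × PW = 0.33 × 21.3 = 7.0 mm.

PW ≈ 21.3 mm; rainfall ≈ 7.0 mm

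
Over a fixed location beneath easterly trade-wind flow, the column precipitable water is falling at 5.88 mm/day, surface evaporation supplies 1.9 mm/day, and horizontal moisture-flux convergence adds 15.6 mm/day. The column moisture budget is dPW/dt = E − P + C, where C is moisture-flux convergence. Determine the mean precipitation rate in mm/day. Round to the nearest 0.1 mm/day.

dPW/dt = -5.88 mm/day.
P = E + C − dPW/dt = 1.9 + (15.6) − (-5.88) = 23.4 mm/day.

P ≈ 23.4 mm/day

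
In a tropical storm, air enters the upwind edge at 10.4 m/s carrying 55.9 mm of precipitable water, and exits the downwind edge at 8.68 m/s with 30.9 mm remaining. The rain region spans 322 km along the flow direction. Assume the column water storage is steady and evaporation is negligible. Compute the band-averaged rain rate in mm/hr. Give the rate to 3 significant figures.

R ≈ 3.50 mm/hr

Column moisture flux per unit crosswind length is F = V × PW.
Inflow: F_in = 10.4 × 55.9 = 581.36 mm·m/s
Outflow: F_out = 8.68 × 30.9 = 268.212 mm·m/s
Steady-state rate R = (F_in − F_out)/L = (581.36 − 268.212) / 322000 m = 9.725e-04 mm/s.
R = 9.725e-04 × 3600 = 3.50 mm/hr.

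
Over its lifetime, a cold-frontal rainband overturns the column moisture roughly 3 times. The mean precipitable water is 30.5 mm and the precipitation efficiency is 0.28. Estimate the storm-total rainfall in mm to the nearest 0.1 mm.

rainfall ≈ 25.6 mm

Each cycle deposits ε × PW = 0.28 × 30.5 = 8.54 mm.
Over 3 cycles: 3 × 8.54 = 25.6 mm.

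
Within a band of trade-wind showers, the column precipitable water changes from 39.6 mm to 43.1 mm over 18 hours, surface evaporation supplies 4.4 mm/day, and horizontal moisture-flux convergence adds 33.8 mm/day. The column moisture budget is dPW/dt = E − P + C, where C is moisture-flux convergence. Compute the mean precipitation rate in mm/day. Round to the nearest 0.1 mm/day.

P ≈ 33.5 mm/day

dPW/dt = (43.1 − 39.6) mm / (18/24 day) = +4.667 mm/day.
P = E + C − dPW/dt = 4.4 + (33.8) − (+4.667) = 33.5 mm/day.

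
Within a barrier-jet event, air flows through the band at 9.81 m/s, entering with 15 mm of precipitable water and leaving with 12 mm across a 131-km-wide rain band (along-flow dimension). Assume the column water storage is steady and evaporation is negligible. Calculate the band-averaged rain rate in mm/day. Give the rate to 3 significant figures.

R ≈ 19.4 mm/day

Column moisture flux per unit crosswind length is F = V × PW.
Inflow: F_in = 9.81 × 15 = 147.15 mm·m/s
Outflow: F_out = 9.81 × 12 = 117.72 mm·m/s
Steady-state rate R = (F_in − F_out)/L = (147.15 − 117.72) / 131000 m = 2.247e-04 mm/s.
R = 2.247e-04 × 3600 × 24 = 19.4 mm/day.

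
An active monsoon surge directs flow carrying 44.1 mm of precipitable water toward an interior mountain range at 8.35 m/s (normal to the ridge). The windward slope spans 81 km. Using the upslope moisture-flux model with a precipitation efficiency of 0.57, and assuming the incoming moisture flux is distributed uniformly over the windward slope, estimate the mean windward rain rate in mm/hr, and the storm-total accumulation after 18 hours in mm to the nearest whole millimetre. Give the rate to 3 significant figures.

R ≈ 9.33 mm/hr; total ≈ 168 mm

Incoming column moisture flux per unit ridge length: F = V × PW = 8.35 × 44.1 = 368.235 mm·m/s.
Spread over the 81 km slope with efficiency ε = 0.57: R = ε·F/W = 0.57 × 368.235 / 81000 m = 2.591e-03 mm/s.
R = 2.591e-03 × 3600 = 9.33 mm/hr.
Over 18 h: total = 9.33 × 18 = 167.94 ≈ 168 mm.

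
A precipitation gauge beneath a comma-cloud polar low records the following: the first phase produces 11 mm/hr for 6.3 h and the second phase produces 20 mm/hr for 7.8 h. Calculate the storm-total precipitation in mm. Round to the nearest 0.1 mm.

total ≈ 225.3 mm

Total = Σ Rᵢ Δtᵢ = 11 × 6.3 + 20 × 7.8
      = 69.3 + 156 = 225.3 mm.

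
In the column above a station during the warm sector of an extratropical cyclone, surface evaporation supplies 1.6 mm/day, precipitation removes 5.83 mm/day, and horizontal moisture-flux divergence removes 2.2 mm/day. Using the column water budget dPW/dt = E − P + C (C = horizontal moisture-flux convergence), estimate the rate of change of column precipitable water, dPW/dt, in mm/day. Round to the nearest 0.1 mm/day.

dPW/dt ≈ -6.4 mm/day

dPW/dt = E − P + C = 1.6 − 5.83 + (-2.2) = -6.4 mm/day.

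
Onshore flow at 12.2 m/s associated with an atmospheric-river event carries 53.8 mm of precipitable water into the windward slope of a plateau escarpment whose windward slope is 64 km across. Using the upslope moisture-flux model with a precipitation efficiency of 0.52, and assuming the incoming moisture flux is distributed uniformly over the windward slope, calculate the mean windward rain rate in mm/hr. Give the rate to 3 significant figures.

R ≈ 19.2 mm/hr

Incoming column moisture flux per unit ridge length: F = V × PW = 12.2 × 53.8 = 656.36 mm·m/s.
Spread over the 64 km slope with efficiency ε = 0.52: R = ε·F/W = 0.52 × 656.36 / 64000 m = 5.333e-03 mm/s.
R = 5.333e-03 × 3600 = 19.2 mm/hr.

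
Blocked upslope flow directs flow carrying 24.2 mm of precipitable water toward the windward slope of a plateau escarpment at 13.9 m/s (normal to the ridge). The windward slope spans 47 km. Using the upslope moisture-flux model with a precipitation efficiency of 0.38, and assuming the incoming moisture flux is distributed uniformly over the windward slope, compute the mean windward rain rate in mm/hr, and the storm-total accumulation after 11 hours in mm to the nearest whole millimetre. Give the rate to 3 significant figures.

R ≈ 9.79 mm/hr; total ≈ 108 mm

Incoming column moisture flux per unit ridge length: F = V × PW = 13.9 × 24.2 = 336.38 mm·m/s.
Spread over the 47 km slope with efficiency ε = 0.38: R = ε·F/W = 0.38 × 336.38 / 47000 m = 2.720e-03 mm/s.
R = 2.720e-03 × 3600 = 9.79 mm/hr.
Over 11 h: total = 9.79 × 11 = 107.69 ≈ 108 mm.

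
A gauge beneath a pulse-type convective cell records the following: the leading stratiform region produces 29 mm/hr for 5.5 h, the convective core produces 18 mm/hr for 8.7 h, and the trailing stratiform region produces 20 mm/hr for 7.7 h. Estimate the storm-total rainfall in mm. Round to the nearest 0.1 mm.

total ≈ 470.1 mm

Total = Σ Rᵢ Δtᵢ = 29 × 5.5 + 18 × 8.7 + 20 × 7.7
      = 159.5 + 156.6 + 154 = 470.1 mm.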